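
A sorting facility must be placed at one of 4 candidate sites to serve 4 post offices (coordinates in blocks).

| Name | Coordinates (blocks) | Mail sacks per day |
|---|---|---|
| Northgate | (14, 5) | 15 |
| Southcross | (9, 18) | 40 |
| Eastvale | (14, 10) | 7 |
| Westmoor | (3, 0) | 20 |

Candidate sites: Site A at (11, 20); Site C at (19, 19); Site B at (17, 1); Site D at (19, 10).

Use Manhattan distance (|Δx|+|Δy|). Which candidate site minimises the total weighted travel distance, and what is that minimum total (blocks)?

Site A, total 1081 blocks

Total weighted distance at each candidate:
  Site A (11, 20): total = 1081
  Site C (19, 19): total = 1523
  Site B (17, 1): total = 1489
  Site D (19, 10): total = 1425
Minimum is at Site A with total 1081 blocks.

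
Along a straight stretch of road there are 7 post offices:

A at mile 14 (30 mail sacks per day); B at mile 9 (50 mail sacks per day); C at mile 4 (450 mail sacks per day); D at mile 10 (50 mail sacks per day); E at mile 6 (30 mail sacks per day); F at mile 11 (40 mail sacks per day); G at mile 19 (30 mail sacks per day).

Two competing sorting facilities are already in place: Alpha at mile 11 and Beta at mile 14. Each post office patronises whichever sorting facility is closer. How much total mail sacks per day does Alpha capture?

620

The indifferent point is the midpoint (11+14)/2 = 12.5; post offices left of it (closer to Alpha at 11) go to Alpha, those right go to Beta.
  C at 4 (w=450) → Alpha
  E at 6 (w=30) → Alpha
  B at 9 (w=50) → Alpha
  D at 10 (w=50) → Alpha
  F at 11 (w=40) → Alpha
  A at 14 (w=30) → Beta
  G at 19 (w=30) → Beta
Alpha captures 620; Beta captures 60.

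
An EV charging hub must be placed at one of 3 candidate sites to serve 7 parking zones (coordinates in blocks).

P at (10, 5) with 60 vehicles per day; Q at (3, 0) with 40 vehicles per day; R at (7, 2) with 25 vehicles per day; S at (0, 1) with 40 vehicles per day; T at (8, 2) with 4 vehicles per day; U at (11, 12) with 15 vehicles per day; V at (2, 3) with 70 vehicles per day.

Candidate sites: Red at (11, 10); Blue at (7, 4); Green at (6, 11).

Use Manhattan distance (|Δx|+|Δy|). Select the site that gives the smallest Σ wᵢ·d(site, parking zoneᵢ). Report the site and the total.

Total weighted distance at each candidate:
  Red (11, 10): total = 3374
  Blue (7, 4): total = 1622
  Green (6, 11): total = 3024
Minimum is at Blue with total 1622 blocks.

Blue, total 1622 blocks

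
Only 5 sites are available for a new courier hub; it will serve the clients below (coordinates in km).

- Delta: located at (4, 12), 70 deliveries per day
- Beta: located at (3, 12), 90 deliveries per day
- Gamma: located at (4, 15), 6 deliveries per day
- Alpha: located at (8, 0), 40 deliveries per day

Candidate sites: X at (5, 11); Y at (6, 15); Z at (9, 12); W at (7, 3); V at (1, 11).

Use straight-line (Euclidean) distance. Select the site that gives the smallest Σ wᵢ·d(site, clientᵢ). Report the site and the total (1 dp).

X, total 781.0 km

Total weighted distance at each candidate:
  X (5, 11): total = 781.0
  Y (6, 15): total = 1251.5
  Z (9, 12): total = 1406.6
  W (7, 3): total = 1751.2
  V (1, 11): total = 974.1
Minimum is at X with total 781.0 km.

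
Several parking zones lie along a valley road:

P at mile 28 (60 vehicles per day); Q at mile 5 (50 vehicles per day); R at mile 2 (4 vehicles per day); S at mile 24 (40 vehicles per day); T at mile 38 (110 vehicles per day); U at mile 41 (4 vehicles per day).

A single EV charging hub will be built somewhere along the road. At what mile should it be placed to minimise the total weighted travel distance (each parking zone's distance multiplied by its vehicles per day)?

x = 28

For a sum of weighted absolute distances on a line, the optimum is the weighted median (not the mean). Total weight W = 268; half-weight = 134.
Sort by position and accumulate weight:
  mile 2 (R, w=4) → cum 4
  mile 5 (Q, w=50) → cum 54
  mile 24 (S, w=40) → cum 94
  mile 28 (P, w=60) → cum 154  ≥ 134 → median here
  mile 38 (T, w=110) → cum 264
  mile 41 (U, w=4) → cum 268
Optimal location: mile 28.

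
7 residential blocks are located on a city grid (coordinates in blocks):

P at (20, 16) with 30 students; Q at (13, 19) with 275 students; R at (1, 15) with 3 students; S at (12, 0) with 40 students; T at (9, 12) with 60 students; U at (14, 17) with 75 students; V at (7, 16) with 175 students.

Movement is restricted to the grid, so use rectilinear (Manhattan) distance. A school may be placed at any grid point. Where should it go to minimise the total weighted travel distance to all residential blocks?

(13, 17)

Manhattan distance separates: Σwᵢ(|x−xᵢ|+|y−yᵢ|) = Σwᵢ|x−xᵢ| + Σwᵢ|y−yᵢ|, so x and y are optimised independently as 1-D weighted medians.
Total weight W = 658; half = 329.
x-coordinate, sorted with cumulative weight:
  x=1 (R, w=3) cum 3
  x=7 (V, w=175) cum 178
  x=9 (T, w=60) cum 238
  x=12 (S, w=40) cum 278
  x=13 (Q, w=275) cum 553  ← median
  x=14 (U, w=75) cum 628
  x=20 (P, w=30) cum 658
⇒ x* = 13
y-coordinate, sorted with cumulative weight:
  y=0 (S, w=40) cum 40
  y=12 (T, w=60) cum 100
  y=15 (R, w=3) cum 103
  y=16 (P, w=30) cum 133
  y=16 (V, w=175) cum 308
  y=17 (U, w=75) cum 383  ← median
  y=19 (Q, w=275) cum 658
⇒ y* = 17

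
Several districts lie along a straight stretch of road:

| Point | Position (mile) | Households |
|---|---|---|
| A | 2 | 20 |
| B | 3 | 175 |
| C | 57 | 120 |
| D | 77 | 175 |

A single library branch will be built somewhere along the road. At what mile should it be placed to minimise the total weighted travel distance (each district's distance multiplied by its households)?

x = 57

For a sum of weighted absolute distances on a line, the optimum is the weighted median (not the mean). Total weight W = 490; half-weight = 245.
Sort by position and accumulate weight:
  mile 2 (A, w=20) → cum 20
  mile 3 (B, w=175) → cum 195
  mile 57 (C, w=120) → cum 315  ≥ 245 → median here
  mile 77 (D, w=175) → cum 490
Optimal location: mile 57.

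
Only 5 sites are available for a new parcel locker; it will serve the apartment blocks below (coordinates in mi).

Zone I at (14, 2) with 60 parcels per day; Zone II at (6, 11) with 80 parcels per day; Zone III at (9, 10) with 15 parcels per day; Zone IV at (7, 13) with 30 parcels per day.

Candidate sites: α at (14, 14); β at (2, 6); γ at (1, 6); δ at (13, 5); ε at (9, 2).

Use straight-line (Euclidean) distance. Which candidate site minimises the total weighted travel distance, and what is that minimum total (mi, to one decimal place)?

Total weighted distance at each candidate:
  α (14, 14): total = 1711.7
  β (2, 6): total = 1650.2
  γ (1, 6): total = 1792.5
  δ (13, 5): total = 1323.3
  ε (9, 2): total = 1514.4
Minimum is at δ with total 1323.3 mi.

δ, total 1323.3 mi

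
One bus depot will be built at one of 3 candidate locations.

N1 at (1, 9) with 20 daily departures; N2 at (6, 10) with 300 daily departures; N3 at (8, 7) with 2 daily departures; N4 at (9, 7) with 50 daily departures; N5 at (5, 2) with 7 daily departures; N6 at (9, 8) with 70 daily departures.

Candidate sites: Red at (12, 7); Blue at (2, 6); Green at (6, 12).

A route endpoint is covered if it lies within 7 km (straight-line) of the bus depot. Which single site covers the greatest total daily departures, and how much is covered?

Green, covering 442

Coverage radius r = 7 km; a point is covered iff (Δx)²+(Δy)² ≤ 7² = 49.
  Red (12, 7): covers {N2, N3, N4, N6} → 422
  Blue (2, 6): covers {N1, N2, N3, N5} → 329
  Green (6, 12): covers {N1, N2, N3, N4, N6} → 442
Maximum coverage at Green: 442 daily departures.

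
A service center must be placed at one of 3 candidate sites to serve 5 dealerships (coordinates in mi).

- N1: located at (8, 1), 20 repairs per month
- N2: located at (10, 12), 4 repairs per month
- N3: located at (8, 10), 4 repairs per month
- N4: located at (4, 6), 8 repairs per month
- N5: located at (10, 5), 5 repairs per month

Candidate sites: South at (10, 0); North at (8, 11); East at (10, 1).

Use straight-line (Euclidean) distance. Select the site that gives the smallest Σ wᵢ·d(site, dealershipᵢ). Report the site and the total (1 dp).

Total weighted distance at each candidate:
  South (10, 0): total = 226.4
  North (8, 11): total = 295.8
  East (10, 1): total = 203.4
Minimum is at East with total 203.4 mi.

East, total 203.4 mi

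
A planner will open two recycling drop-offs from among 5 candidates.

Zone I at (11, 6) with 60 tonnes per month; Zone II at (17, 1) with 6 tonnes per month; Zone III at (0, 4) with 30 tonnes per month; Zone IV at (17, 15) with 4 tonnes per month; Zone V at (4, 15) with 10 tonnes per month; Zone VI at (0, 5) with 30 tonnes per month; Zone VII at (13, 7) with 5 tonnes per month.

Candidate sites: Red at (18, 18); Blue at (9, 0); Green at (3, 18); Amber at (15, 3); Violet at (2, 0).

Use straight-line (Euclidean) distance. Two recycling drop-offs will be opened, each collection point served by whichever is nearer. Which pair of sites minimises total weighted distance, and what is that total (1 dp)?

Evaluate every pair (each demand assigned to the nearer of the two):
  {Amber, Violet}: total = 835.0
  {Blue, Violet}: total = 983.2
  {Blue, Amber}: total = 1150.4
  {Blue, Green}: total = 1161.4
  {Green, Violet}: total = 1189.0
  {Red, Blue}: total = 1228.3
  {Green, Amber}: total = 1249.4
  {Red, Violet}: total = 1251.2
  {Red, Amber}: total = 1400.1
  {Red, Green}: total = 1870.2
Best pair: {Amber, Violet} with total 835.0.

{Amber, Violet}, total 835.0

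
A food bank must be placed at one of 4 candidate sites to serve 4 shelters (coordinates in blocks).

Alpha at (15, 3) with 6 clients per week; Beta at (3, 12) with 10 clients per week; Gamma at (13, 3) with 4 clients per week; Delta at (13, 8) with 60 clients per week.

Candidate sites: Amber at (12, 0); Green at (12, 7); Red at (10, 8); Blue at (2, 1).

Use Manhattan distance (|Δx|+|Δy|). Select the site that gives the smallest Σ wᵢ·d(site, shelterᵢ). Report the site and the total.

Total weighted distance at each candidate:
  Amber (12, 0): total = 802
  Green (12, 7): total = 322
  Red (10, 8): total = 382
  Blue (2, 1): total = 1342
Minimum is at Green with total 322 blocks.

Green, total 322 blocks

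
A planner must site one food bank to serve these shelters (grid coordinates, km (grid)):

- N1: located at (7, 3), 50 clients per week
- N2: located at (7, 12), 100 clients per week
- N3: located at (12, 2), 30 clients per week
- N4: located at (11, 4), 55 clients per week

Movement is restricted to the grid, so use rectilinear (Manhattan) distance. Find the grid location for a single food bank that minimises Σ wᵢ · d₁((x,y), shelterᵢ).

Manhattan distance separates: Σwᵢ(|x−xᵢ|+|y−yᵢ|) = Σwᵢ|x−xᵢ| + Σwᵢ|y−yᵢ|, so x and y are optimised independently as 1-D weighted medians.
Total weight W = 235; half = 117.5.
x-coordinate, sorted with cumulative weight:
  x=7 (N1, w=50) cum 50
  x=7 (N2, w=100) cum 150  ← median
  x=11 (N4, w=55) cum 205
  x=12 (N3, w=30) cum 235
⇒ x* = 7
y-coordinate, sorted with cumulative weight:
  y=2 (N3, w=30) cum 30
  y=3 (N1, w=50) cum 80
  y=4 (N4, w=55) cum 135  ← median
  y=12 (N2, w=100) cum 235
⇒ y* = 4

(7, 4)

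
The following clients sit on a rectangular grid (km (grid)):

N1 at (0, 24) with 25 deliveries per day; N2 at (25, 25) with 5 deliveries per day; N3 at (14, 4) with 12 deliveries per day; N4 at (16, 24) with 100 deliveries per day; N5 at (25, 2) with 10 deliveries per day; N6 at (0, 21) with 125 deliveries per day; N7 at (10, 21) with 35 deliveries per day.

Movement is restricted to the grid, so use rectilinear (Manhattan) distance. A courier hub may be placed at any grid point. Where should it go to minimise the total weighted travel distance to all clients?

Manhattan distance separates: Σwᵢ(|x−xᵢ|+|y−yᵢ|) = Σwᵢ|x−xᵢ| + Σwᵢ|y−yᵢ|, so x and y are optimised independently as 1-D weighted medians.
Total weight W = 312; half = 156.
x-coordinate, sorted with cumulative weight:
  x=0 (N1, w=25) cum 25
  x=0 (N6, w=125) cum 150
  x=10 (N7, w=35) cum 185  ← median
  x=14 (N3, w=12) cum 197
  x=16 (N4, w=100) cum 297
  x=25 (N2, w=5) cum 302
  x=25 (N5, w=10) cum 312
⇒ x* = 10
y-coordinate, sorted with cumulative weight:
  y=2 (N5, w=10) cum 10
  y=4 (N3, w=12) cum 22
  y=21 (N6, w=125) cum 147
  y=21 (N7, w=35) cum 182  ← median
  y=24 (N1, w=25) cum 207
  y=24 (N4, w=100) cum 307
  y=25 (N2, w=5) cum 312
⇒ y* = 21

(10, 21)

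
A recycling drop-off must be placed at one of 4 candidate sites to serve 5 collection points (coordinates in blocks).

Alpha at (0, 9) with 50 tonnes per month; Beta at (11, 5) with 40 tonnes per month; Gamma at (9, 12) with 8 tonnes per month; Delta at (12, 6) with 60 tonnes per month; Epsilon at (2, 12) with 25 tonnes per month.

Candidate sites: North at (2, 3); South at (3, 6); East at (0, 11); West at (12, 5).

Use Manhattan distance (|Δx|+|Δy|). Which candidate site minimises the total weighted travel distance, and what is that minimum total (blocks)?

West, total 1405 blocks

Total weighted distance at each candidate:
  North (2, 3): total = 1973
  South (3, 6): total = 1471
  East (0, 11): total = 1955
  West (12, 5): total = 1405
Minimum is at West with total 1405 blocks.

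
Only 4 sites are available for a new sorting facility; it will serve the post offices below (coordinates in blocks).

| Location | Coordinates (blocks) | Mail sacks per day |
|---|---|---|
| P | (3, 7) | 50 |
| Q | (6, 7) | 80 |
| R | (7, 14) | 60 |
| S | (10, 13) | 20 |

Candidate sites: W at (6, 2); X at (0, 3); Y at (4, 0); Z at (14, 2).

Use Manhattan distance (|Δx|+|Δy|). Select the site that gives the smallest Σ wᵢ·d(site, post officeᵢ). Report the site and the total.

Total weighted distance at each candidate:
  W (6, 2): total = 1880
  X (0, 3): total = 2630
  Y (4, 0): total = 2520
  Z (14, 2): total = 3280
Minimum is at W with total 1880 blocks.

W, total 1880 blocks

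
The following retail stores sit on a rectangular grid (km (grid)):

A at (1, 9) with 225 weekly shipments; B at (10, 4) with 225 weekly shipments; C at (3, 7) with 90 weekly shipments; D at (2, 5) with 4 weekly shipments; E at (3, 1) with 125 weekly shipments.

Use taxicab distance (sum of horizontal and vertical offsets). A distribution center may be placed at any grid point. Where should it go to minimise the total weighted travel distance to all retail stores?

Manhattan distance separates: Σwᵢ(|x−xᵢ|+|y−yᵢ|) = Σwᵢ|x−xᵢ| + Σwᵢ|y−yᵢ|, so x and y are optimised independently as 1-D weighted medians.
Total weight W = 669; half = 334.5.
x-coordinate, sorted with cumulative weight:
  x=1 (A, w=225) cum 225
  x=2 (D, w=4) cum 229
  x=3 (C, w=90) cum 319
  x=3 (E, w=125) cum 444  ← median
  x=10 (B, w=225) cum 669
⇒ x* = 3
y-coordinate, sorted with cumulative weight:
  y=1 (E, w=125) cum 125
  y=4 (B, w=225) cum 350  ← median
  y=5 (D, w=4) cum 354
  y=7 (C, w=90) cum 444
  y=9 (A, w=225) cum 669
⇒ y* = 4

(3, 4)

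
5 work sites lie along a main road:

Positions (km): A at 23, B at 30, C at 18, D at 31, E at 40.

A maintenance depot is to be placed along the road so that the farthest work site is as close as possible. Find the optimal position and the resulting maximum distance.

The 1-center on a line is the midpoint of the two extreme points: leftmost at 18, rightmost at 40.
Optimal location = (18 + 40)/2 = 29; maximum distance = (40 − 18)/2 = 11.

location 29, max distance 11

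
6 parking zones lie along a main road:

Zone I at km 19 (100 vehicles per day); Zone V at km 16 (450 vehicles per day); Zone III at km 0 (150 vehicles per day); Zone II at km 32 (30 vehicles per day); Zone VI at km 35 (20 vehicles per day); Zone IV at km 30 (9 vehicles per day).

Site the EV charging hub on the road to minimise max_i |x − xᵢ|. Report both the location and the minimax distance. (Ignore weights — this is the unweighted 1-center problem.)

location 17.5, max distance 17.5

The 1-center on a line is the midpoint of the two extreme points: leftmost at 0, rightmost at 35.
Optimal location = (0 + 35)/2 = 17.5; maximum distance = (35 − 0)/2 = 17.5.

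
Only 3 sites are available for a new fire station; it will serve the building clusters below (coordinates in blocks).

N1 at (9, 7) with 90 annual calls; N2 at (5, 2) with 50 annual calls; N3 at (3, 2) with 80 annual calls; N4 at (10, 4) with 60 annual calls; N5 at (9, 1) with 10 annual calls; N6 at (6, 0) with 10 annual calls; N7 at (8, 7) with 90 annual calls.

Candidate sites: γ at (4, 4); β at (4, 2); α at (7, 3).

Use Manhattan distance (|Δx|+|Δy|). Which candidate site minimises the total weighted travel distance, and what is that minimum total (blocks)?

Total weighted distance at each candidate:
  γ (4, 4): total = 2240
  β (4, 2): total = 2420
  α (7, 3): total = 1860
Minimum is at α with total 1860 blocks.

α, total 1860 blocks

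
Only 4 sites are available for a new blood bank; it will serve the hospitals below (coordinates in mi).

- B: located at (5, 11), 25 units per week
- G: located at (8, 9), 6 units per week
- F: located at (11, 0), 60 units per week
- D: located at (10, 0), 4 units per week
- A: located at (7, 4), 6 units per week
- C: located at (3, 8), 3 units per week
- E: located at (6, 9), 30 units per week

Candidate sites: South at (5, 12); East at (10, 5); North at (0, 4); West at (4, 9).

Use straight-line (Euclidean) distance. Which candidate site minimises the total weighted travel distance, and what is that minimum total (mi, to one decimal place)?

Total weighted distance at each candidate:
  South (5, 12): total = 1065.2
  East (10, 5): total = 759.6
  North (0, 4): total = 1308.3
  West (4, 9): total = 906.5
Minimum is at East with total 759.6 mi.

East, total 759.6 mi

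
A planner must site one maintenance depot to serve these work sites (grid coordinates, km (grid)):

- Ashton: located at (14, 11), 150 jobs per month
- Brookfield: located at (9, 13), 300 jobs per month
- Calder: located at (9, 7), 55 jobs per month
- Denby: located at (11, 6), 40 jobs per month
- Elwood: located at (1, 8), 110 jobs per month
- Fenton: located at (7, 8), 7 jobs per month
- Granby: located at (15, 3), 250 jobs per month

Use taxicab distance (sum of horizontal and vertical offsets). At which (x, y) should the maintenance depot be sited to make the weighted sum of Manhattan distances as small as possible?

(9, 8)

Manhattan distance separates: Σwᵢ(|x−xᵢ|+|y−yᵢ|) = Σwᵢ|x−xᵢ| + Σwᵢ|y−yᵢ|, so x and y are optimised independently as 1-D weighted medians.
Total weight W = 912; half = 456.
x-coordinate, sorted with cumulative weight:
  x=1 (Elwood, w=110) cum 110
  x=7 (Fenton, w=7) cum 117
  x=9 (Brookfield, w=300) cum 417
  x=9 (Calder, w=55) cum 472  ← median
  x=11 (Denby, w=40) cum 512
  x=14 (Ashton, w=150) cum 662
  x=15 (Granby, w=250) cum 912
⇒ x* = 9
y-coordinate, sorted with cumulative weight:
  y=3 (Granby, w=250) cum 250
  y=6 (Denby, w=40) cum 290
  y=7 (Calder, w=55) cum 345
  y=8 (Elwood, w=110) cum 455
  y=8 (Fenton, w=7) cum 462  ← median
  y=11 (Ashton, w=150) cum 612
  y=13 (Brookfield, w=300) cum 912
⇒ y* = 8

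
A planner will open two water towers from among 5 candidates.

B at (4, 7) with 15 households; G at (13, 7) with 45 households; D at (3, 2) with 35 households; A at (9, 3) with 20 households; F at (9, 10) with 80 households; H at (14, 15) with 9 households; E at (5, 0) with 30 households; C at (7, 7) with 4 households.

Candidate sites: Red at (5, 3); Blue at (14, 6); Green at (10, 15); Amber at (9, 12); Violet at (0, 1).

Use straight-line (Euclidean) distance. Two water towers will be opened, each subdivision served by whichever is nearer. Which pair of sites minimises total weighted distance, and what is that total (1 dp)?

Evaluate every pair (each demand assigned to the nearer of the two):
  {Red, Amber}: total = 828.6
  {Red, Blue}: total = 984.9
  {Amber, Violet}: total = 1071.9
  {Red, Green}: total = 1156.4
  {Blue, Violet}: total = 1173.6
  {Blue, Amber}: total = 1253.0
  {Green, Violet}: total = 1418.8
  {Red, Violet}: total = 1510.5
  {Blue, Green}: total = 1536.6
  {Green, Amber}: total = 1579.4
Best pair: {Red, Amber} with total 828.6.

{Red, Amber}, total 828.6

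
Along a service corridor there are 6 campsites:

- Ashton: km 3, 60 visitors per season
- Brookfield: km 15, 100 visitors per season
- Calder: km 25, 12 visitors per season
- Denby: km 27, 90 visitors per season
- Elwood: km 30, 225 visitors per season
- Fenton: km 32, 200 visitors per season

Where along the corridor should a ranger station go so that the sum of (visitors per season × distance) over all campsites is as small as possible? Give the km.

x = 30

For a sum of weighted absolute distances on a line, the optimum is the weighted median (not the mean). Total weight W = 687; half-weight = 343.5.
Sort by position and accumulate weight:
  km 3 (Ashton, w=60) → cum 60
  km 15 (Brookfield, w=100) → cum 160
  km 25 (Calder, w=12) → cum 172
  km 27 (Denby, w=90) → cum 262
  km 30 (Elwood, w=225) → cum 487  ≥ 343.5 → median here
  km 32 (Fenton, w=200) → cum 687
Optimal location: km 30.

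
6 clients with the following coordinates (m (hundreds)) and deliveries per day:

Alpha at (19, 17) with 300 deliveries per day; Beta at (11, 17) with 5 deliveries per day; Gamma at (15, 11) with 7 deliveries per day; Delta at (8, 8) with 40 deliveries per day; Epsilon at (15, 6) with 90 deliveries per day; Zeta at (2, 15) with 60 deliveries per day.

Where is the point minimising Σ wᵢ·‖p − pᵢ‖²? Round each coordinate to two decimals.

(15.24, 13.99)

The minimiser of Σwᵢ‖p−pᵢ‖² is the weighted centroid p* = (Σwᵢpᵢ)/(Σwᵢ).
Σwᵢ = 502.
Σwᵢxᵢ = 300·19 + 5·11 + 7·15 + 40·8 + 90·15 + 60·2 = 7650.
Σwᵢyᵢ = 300·17 + 5·17 + 7·11 + 40·8 + 90·6 + 60·15 = 7022.
x* = 7650/502 = 15.24, y* = 7022/502 = 13.99.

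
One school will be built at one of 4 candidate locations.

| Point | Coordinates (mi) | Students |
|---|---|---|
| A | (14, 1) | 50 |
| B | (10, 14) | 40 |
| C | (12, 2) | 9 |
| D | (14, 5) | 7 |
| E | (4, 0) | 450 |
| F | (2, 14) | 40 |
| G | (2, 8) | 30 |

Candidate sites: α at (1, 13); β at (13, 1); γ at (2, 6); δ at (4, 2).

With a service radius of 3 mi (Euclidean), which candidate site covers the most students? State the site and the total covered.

δ, covering 450

Coverage radius r = 3 mi; a point is covered iff (Δx)²+(Δy)² ≤ 3² = 9.
  α (1, 13): covers {F} → 40
  β (13, 1): covers {A, C} → 59
  γ (2, 6): covers {G} → 30
  δ (4, 2): covers {E} → 450
Maximum coverage at δ: 450 students.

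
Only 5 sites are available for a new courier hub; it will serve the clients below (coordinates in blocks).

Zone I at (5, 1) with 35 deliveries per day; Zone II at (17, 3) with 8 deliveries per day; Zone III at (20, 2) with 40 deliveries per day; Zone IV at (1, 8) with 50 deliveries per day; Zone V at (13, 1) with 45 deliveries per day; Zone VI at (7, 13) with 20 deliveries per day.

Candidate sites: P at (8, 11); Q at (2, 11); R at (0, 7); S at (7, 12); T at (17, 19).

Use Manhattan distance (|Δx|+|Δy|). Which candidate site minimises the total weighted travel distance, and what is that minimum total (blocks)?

Total weighted distance at each candidate:
  P (8, 11): total = 2666
  Q (2, 11): total = 3004
  R (0, 7): total = 2768
  S (7, 12): total = 2812
  T (17, 19): total = 4638
Minimum is at P with total 2666 blocks.

P, total 2666 blocks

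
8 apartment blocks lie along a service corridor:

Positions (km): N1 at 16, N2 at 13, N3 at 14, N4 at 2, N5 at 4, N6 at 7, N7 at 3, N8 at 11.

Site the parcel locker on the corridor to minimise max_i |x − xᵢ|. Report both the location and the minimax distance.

location 9, max distance 7

The 1-center on a line is the midpoint of the two extreme points: leftmost at 2, rightmost at 16.
Optimal location = (2 + 16)/2 = 9; maximum distance = (16 − 2)/2 = 7.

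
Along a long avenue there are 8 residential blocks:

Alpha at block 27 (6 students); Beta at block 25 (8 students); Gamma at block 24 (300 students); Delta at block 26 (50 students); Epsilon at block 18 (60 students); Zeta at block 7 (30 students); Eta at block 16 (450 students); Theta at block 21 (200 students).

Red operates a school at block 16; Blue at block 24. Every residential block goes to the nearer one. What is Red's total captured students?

540

The indifferent point is the midpoint (16+24)/2 = 20; residential blocks left of it (closer to Red at 16) go to Red, those right go to Blue.
  Zeta at 7 (w=30) → Red
  Eta at 16 (w=450) → Red
  Epsilon at 18 (w=60) → Red
  Theta at 21 (w=200) → Blue
  Gamma at 24 (w=300) → Blue
  Beta at 25 (w=8) → Blue
  Delta at 26 (w=50) → Blue
  Alpha at 27 (w=6) → Blue
Red captures 540; Blue captures 564.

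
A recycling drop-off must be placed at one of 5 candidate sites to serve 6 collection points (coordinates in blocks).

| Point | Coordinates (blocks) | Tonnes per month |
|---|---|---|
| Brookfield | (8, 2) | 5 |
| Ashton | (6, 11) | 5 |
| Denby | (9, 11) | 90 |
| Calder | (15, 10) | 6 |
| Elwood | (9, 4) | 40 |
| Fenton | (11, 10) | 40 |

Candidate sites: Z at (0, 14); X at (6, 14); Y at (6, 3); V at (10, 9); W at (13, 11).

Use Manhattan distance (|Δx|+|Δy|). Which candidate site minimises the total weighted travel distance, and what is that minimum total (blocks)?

Total weighted distance at each candidate:
  Z (0, 14): total = 2699
  X (6, 14): total = 1583
  Y (6, 3): total = 1781
  V (10, 9): total = 701
  W (13, 11): total = 1043
Minimum is at V with total 701 blocks.

V, total 701 blocks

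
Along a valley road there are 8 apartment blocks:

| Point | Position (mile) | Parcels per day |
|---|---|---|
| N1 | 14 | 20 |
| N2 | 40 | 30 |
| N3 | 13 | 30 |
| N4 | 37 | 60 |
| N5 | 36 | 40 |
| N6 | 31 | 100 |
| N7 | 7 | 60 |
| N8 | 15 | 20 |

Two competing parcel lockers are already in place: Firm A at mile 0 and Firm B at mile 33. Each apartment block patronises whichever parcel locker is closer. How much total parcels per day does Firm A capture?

The indifferent point is the midpoint (0+33)/2 = 16.5; apartment blocks left of it (closer to Firm A at 0) go to Firm A, those right go to Firm B.
  N7 at 7 (w=60) → Firm A
  N3 at 13 (w=30) → Firm A
  N1 at 14 (w=20) → Firm A
  N8 at 15 (w=20) → Firm A
  N6 at 31 (w=100) → Firm B
  N5 at 36 (w=40) → Firm B
  N4 at 37 (w=60) → Firm B
  N2 at 40 (w=30) → Firm B
Firm A captures 130; Firm B captures 230.

130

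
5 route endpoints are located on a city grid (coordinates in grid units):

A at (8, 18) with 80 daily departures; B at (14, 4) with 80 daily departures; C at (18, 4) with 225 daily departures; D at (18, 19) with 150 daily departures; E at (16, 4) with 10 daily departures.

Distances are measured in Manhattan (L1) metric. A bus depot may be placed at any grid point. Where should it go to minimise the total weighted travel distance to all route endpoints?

Manhattan distance separates: Σwᵢ(|x−xᵢ|+|y−yᵢ|) = Σwᵢ|x−xᵢ| + Σwᵢ|y−yᵢ|, so x and y are optimised independently as 1-D weighted medians.
Total weight W = 545; half = 272.5.
x-coordinate, sorted with cumulative weight:
  x=8 (A, w=80) cum 80
  x=14 (B, w=80) cum 160
  x=16 (E, w=10) cum 170
  x=18 (C, w=225) cum 395  ← median
  x=18 (D, w=150) cum 545
⇒ x* = 18
y-coordinate, sorted with cumulative weight:
  y=4 (B, w=80) cum 80
  y=4 (C, w=225) cum 305  ← median
  y=4 (E, w=10) cum 315
  y=18 (A, w=80) cum 395
  y=19 (D, w=150) cum 545
⇒ y* = 4

(18, 4)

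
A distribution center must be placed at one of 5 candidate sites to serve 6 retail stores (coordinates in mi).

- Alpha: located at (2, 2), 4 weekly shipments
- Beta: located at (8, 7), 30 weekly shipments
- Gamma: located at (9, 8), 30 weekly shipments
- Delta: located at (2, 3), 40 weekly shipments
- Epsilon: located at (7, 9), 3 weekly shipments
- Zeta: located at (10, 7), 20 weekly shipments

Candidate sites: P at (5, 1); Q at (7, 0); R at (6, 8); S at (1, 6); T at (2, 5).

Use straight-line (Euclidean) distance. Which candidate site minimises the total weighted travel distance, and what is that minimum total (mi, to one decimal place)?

R, total 528.8 mi

Total weighted distance at each candidate:
  P (5, 1): total = 780.9
  Q (7, 0): total = 893.6
  R (6, 8): total = 528.8
  S (1, 6): total = 803.7
  T (2, 5): total = 694.3
Minimum is at R with total 528.8 mi.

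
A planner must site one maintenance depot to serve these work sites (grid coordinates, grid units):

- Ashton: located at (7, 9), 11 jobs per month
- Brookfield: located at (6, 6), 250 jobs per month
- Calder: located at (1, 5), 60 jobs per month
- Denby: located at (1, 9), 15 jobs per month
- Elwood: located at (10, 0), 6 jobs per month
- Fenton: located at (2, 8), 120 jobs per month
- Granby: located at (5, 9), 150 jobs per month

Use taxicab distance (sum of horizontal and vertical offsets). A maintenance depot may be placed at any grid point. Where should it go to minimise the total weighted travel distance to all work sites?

Manhattan distance separates: Σwᵢ(|x−xᵢ|+|y−yᵢ|) = Σwᵢ|x−xᵢ| + Σwᵢ|y−yᵢ|, so x and y are optimised independently as 1-D weighted medians.
Total weight W = 612; half = 306.
x-coordinate, sorted with cumulative weight:
  x=1 (Calder, w=60) cum 60
  x=1 (Denby, w=15) cum 75
  x=2 (Fenton, w=120) cum 195
  x=5 (Granby, w=150) cum 345  ← median
  x=6 (Brookfield, w=250) cum 595
  x=7 (Ashton, w=11) cum 606
  x=10 (Elwood, w=6) cum 612
⇒ x* = 5
y-coordinate, sorted with cumulative weight:
  y=0 (Elwood, w=6) cum 6
  y=5 (Calder, w=60) cum 66
  y=6 (Brookfield, w=250) cum 316  ← median
  y=8 (Fenton, w=120) cum 436
  y=9 (Ashton, w=11) cum 447
  y=9 (Denby, w=15) cum 462
  y=9 (Granby, w=150) cum 612
⇒ y* = 6

(5, 6)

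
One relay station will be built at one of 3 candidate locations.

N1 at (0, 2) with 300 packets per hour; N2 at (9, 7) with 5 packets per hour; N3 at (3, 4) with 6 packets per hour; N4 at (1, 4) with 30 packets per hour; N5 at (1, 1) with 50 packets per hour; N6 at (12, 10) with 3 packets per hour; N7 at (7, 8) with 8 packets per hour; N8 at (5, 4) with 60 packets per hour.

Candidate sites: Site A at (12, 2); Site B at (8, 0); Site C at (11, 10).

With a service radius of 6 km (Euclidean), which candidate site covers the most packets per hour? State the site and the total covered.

Coverage radius r = 6 km; a point is covered iff (Δx)²+(Δy)² ≤ 6² = 36.
  Site A (12, 2): covers {N2} → 5
  Site B (8, 0): covers {N8} → 60
  Site C (11, 10): covers {N2, N6, N7} → 16
Maximum coverage at Site B: 60 packets per hour.

Site B, covering 60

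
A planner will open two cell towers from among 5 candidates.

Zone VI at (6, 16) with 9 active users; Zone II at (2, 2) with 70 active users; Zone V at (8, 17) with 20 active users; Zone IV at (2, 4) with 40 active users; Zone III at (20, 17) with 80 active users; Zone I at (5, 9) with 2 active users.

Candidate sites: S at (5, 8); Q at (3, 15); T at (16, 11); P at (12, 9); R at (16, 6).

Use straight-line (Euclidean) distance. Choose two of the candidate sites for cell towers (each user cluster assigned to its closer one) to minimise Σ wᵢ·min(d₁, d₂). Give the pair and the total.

{S, T}, total 1510.8

Evaluate every pair (each demand assigned to the nearer of the two):
  {S, T}: total = 1510.8
  {S, P}: total = 1828.1
  {S, R}: total = 1870.2
  {Q, T}: total = 2080.2
  {T, P}: total = 2154.4
  {S, Q}: total = 2177.1
  {Q, P}: total = 2350.2
  {Q, R}: total = 2439.7
  {P, R}: total = 2482.6
  {T, R}: total = 2484.8
Best pair: {S, T} with total 1510.8.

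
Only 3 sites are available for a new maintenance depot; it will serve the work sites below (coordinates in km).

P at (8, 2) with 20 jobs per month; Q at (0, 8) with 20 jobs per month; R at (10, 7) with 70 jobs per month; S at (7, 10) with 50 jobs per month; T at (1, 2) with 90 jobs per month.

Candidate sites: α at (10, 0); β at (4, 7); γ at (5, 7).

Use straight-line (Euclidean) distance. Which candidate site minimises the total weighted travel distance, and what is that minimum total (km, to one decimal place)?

Total weighted distance at each candidate:
  α (10, 0): total = 2154.5
  β (4, 7): total = 1367.4
  γ (5, 7): total = 1325.2
Minimum is at γ with total 1325.2 km.

γ, total 1325.2 km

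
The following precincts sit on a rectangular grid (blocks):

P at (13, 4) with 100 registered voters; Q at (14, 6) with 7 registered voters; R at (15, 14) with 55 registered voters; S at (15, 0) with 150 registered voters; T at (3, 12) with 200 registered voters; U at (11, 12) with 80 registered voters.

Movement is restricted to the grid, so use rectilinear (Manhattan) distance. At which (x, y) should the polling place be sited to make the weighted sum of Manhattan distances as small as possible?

Manhattan distance separates: Σwᵢ(|x−xᵢ|+|y−yᵢ|) = Σwᵢ|x−xᵢ| + Σwᵢ|y−yᵢ|, so x and y are optimised independently as 1-D weighted medians.
Total weight W = 592; half = 296.
x-coordinate, sorted with cumulative weight:
  x=3 (T, w=200) cum 200
  x=11 (U, w=80) cum 280
  x=13 (P, w=100) cum 380  ← median
  x=14 (Q, w=7) cum 387
  x=15 (R, w=55) cum 442
  x=15 (S, w=150) cum 592
⇒ x* = 13
y-coordinate, sorted with cumulative weight:
  y=0 (S, w=150) cum 150
  y=4 (P, w=100) cum 250
  y=6 (Q, w=7) cum 257
  y=12 (T, w=200) cum 457  ← median
  y=12 (U, w=80) cum 537
  y=14 (R, w=55) cum 592
⇒ y* = 12

(13, 12)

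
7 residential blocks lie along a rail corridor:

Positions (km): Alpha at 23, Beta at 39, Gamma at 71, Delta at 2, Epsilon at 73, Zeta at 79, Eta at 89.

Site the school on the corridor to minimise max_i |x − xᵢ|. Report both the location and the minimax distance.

location 45.5, max distance 43.5

The 1-center on a line is the midpoint of the two extreme points: leftmost at 2, rightmost at 89.
Optimal location = (2 + 89)/2 = 45.5; maximum distance = (89 − 2)/2 = 43.5.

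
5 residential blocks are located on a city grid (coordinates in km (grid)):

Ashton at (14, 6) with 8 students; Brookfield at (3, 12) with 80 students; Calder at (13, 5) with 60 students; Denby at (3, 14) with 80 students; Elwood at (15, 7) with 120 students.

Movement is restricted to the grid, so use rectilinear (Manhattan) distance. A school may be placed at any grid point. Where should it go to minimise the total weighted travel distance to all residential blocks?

Manhattan distance separates: Σwᵢ(|x−xᵢ|+|y−yᵢ|) = Σwᵢ|x−xᵢ| + Σwᵢ|y−yᵢ|, so x and y are optimised independently as 1-D weighted medians.
Total weight W = 348; half = 174.
x-coordinate, sorted with cumulative weight:
  x=3 (Brookfield, w=80) cum 80
  x=3 (Denby, w=80) cum 160
  x=13 (Calder, w=60) cum 220  ← median
  x=14 (Ashton, w=8) cum 228
  x=15 (Elwood, w=120) cum 348
⇒ x* = 13
y-coordinate, sorted with cumulative weight:
  y=5 (Calder, w=60) cum 60
  y=6 (Ashton, w=8) cum 68
  y=7 (Elwood, w=120) cum 188  ← median
  y=12 (Brookfield, w=80) cum 268
  y=14 (Denby, w=80) cum 348
⇒ y* = 7

(13, 7)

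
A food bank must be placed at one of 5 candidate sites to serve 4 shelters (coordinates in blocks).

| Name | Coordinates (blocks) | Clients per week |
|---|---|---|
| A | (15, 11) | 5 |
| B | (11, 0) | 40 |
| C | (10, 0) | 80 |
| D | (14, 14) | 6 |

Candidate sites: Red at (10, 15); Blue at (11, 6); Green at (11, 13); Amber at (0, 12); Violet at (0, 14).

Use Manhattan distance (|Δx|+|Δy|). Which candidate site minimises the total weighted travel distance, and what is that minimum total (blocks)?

Total weighted distance at each candidate:
  Red (10, 15): total = 1915
  Blue (11, 6): total = 911
  Green (11, 13): total = 1694
  Amber (0, 12): total = 2856
  Violet (0, 14): total = 3094
Minimum is at Blue with total 911 blocks.

Blue, total 911 blocks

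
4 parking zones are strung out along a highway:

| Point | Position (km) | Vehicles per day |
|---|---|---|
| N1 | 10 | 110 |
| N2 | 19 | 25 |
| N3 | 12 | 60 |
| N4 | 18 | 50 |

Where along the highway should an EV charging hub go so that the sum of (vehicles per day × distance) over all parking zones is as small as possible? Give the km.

For a sum of weighted absolute distances on a line, the optimum is the weighted median (not the mean). Total weight W = 245; half-weight = 122.5.
Sort by position and accumulate weight:
  km 10 (N1, w=110) → cum 110
  km 12 (N3, w=60) → cum 170  ≥ 122.5 → median here
  km 18 (N4, w=50) → cum 220
  km 19 (N2, w=25) → cum 245
Optimal location: km 12.

x = 12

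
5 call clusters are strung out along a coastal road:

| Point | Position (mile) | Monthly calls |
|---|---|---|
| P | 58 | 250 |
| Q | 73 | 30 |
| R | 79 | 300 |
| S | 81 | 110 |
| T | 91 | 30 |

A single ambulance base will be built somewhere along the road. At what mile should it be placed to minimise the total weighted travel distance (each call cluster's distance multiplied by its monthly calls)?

x = 79

For a sum of weighted absolute distances on a line, the optimum is the weighted median (not the mean). Total weight W = 720; half-weight = 360.
Sort by position and accumulate weight:
  mile 58 (P, w=250) → cum 250
  mile 73 (Q, w=30) → cum 280
  mile 79 (R, w=300) → cum 580  ≥ 360 → median here
  mile 81 (S, w=110) → cum 690
  mile 91 (T, w=30) → cum 720
Optimal location: mile 79.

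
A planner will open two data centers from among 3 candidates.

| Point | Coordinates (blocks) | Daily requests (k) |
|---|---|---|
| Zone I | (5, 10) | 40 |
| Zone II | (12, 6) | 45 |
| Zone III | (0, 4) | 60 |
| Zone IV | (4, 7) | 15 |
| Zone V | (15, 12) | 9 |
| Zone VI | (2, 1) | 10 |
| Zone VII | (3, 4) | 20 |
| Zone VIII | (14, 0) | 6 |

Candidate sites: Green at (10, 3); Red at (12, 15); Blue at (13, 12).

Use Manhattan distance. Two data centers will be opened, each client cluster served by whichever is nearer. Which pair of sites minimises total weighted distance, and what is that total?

{Green, Blue}, total 1755

Evaluate every pair (each demand assigned to the nearer of the two):
  {Green, Blue}: total = 1755
  {Green, Red}: total = 1871
  {Red, Blue}: total = 2861
Best pair: {Green, Blue} with total 1755.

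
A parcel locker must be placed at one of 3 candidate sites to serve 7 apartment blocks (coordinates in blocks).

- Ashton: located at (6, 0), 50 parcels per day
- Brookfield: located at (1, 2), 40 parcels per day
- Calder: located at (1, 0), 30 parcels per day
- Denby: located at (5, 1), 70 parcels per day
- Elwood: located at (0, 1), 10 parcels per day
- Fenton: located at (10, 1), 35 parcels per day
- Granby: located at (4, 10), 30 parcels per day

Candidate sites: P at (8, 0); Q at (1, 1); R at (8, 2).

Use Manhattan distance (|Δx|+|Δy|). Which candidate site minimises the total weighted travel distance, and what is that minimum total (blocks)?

Total weighted distance at each candidate:
  P (8, 0): total = 1565
  Q (1, 1): total = 1335
  R (8, 2): total = 1585
Minimum is at Q with total 1335 blocks.

Q, total 1335 blocks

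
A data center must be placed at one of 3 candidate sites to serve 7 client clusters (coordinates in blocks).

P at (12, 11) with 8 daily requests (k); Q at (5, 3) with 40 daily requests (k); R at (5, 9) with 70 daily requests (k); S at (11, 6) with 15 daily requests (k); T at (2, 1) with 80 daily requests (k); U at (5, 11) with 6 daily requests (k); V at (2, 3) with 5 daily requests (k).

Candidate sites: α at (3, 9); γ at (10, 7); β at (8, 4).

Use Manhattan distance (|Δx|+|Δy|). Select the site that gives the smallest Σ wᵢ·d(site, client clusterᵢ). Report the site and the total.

α, total 1492 blocks

Total weighted distance at each candidate:
  α (3, 9): total = 1492
  γ (10, 7): total = 2162
  β (8, 4): total = 1698
Minimum is at α with total 1492 blocks.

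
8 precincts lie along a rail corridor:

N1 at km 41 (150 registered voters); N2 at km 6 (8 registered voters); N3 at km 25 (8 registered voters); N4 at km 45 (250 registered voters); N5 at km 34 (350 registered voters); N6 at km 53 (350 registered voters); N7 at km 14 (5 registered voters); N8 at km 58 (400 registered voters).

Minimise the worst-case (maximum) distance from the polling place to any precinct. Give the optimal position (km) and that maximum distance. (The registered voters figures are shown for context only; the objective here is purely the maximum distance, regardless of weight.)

The 1-center on a line is the midpoint of the two extreme points: leftmost at 6, rightmost at 58.
Optimal location = (6 + 58)/2 = 32; maximum distance = (58 − 6)/2 = 26.

location 32, max distance 26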